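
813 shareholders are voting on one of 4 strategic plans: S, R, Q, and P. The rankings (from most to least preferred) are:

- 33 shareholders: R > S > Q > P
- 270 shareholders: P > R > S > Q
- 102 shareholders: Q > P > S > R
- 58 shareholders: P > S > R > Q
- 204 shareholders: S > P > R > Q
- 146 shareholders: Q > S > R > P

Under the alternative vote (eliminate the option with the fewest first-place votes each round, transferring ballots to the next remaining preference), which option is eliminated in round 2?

S

Round 1: S 204, R 33, Q 248, P 328. Eliminate R.
Round 2: S 237, Q 248, P 328. Eliminate S.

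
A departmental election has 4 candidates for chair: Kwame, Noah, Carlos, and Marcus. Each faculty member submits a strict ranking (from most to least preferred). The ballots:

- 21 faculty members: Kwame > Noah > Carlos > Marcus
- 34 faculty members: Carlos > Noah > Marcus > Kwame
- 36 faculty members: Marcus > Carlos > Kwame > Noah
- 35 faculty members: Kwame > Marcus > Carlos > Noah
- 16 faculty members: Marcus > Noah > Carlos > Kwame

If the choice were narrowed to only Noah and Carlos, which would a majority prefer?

Voters preferring Noah to Carlos: 37; preferring Carlos to Noah: 105.
Carlos wins the head-to-head.

Carlos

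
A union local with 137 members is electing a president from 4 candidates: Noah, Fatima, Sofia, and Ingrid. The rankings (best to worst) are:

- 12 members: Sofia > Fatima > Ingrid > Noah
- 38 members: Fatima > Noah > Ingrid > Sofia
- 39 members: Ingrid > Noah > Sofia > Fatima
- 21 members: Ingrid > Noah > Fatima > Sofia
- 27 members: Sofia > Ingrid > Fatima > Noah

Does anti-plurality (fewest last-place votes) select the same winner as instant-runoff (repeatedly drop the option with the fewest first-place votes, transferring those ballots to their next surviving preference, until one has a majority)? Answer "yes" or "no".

Anti-plurality — last-place votes: Noah 39, Fatima 39, Sofia 59, Ingrid 0. Winner: Ingrid.
Instant-runoff — R1 Noah 0, Fatima 38, Sofia 39, Ingrid 60 (Noah out); R2 Fatima 38, Sofia 39, Ingrid 60 (Fatima out); R3 Sofia 39, Ingrid 98 (Ingrid winner). Winner: Ingrid.
The two methods agree.

yes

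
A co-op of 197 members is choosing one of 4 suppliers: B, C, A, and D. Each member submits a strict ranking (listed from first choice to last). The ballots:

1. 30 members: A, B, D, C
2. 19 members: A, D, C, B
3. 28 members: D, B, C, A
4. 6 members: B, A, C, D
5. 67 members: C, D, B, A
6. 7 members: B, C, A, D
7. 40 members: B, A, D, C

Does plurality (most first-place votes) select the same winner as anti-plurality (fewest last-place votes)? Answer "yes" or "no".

no

Plurality — first-place votes: B 53, C 67, A 49, D 28. Winner: C.
Anti-plurality — last-place votes: B 19, C 70, A 95, D 13. Winner: D.
The two methods disagree.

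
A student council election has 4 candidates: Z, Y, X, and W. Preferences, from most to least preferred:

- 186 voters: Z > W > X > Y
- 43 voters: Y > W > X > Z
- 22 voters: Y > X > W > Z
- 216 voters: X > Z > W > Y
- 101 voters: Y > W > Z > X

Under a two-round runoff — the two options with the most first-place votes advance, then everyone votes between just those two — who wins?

Round 1 first-place votes: Z 186, Y 166, X 216, W 0.
X and Z advance.
Runoff: X is preferred to Z by 281 voters; Z by 287.
Z wins the runoff.

Z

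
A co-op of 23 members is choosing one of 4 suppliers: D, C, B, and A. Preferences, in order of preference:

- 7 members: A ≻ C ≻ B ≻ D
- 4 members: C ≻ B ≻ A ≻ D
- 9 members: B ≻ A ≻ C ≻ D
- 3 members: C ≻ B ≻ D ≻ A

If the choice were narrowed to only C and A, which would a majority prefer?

Voters preferring C to A: 7; preferring A to C: 16.
A wins the head-to-head.

A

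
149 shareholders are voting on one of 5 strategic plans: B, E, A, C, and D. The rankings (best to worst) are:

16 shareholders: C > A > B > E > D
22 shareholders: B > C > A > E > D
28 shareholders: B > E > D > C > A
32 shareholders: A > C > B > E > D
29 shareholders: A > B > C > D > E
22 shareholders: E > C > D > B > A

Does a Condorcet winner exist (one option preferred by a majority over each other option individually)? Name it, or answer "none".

none

Checking pairwise contests:
A beats B 77–72.
B beats E 127–22.
C beats A 88–61.
B beats C 79–70.
B beats D 127–22.
Every option loses at least one head-to-head, so there is no Condorcet winner.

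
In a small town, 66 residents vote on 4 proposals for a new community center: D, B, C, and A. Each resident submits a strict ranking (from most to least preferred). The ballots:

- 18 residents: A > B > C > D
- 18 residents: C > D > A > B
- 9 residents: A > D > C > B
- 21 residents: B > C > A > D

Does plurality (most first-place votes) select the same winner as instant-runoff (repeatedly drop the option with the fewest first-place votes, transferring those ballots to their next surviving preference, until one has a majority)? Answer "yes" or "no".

yes

Plurality — first-place votes: D 0, B 21, C 18, A 27. Winner: A.
Instant-runoff — R1 D 0, B 21, C 18, A 27 (D out); R2 B 21, C 18, A 27 (C out); R3 B 21, A 45 (A winner). Winner: A.
The two methods agree.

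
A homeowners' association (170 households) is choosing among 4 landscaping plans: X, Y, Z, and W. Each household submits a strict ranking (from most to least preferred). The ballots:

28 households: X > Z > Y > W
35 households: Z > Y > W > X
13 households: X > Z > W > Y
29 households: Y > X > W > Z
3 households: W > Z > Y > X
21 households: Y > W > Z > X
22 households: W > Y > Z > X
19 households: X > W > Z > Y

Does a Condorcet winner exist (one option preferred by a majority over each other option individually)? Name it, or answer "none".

Checking pairwise contests:
Y beats X 110–60.
Z beats Y 98–72.
X beats Z 89–81.
X beats W 89–81.
Every option loses at least one head-to-head, so there is no Condorcet winner.

none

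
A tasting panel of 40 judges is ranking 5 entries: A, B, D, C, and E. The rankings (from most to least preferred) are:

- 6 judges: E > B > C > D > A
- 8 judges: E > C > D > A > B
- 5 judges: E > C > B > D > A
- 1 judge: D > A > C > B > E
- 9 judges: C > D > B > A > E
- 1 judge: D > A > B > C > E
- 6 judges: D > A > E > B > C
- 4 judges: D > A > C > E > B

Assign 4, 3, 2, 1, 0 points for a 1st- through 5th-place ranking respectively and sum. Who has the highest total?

A: 6·0 + 8·1 + 5·0 + 1·3 + 9·1 + 1·3 + 6·3 + 4·3 = 53
B: 6·3 + 8·0 + 5·2 + 1·1 + 9·2 + 1·2 + 6·1 + 4·0 = 55
D: 6·1 + 8·2 + 5·1 + 1·4 + 9·3 + 1·4 + 6·4 + 4·4 = 102
C: 6·2 + 8·3 + 5·3 + 1·2 + 9·4 + 1·1 + 6·0 + 4·2 = 98
E: 6·4 + 8·4 + 5·4 + 1·0 + 9·0 + 1·0 + 6·2 + 4·1 = 92
D has the highest Borda score (102).

D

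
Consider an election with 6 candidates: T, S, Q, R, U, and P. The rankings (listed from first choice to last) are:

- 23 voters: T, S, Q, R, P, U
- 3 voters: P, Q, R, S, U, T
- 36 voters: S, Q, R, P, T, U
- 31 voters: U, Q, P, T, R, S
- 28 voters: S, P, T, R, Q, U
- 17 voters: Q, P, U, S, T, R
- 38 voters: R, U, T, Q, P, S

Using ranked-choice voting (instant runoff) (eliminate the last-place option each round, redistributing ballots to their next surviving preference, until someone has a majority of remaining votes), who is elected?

Round 1: T 23, S 64, Q 17, R 38, U 31, P 3. Eliminate P.
Round 2: T 23, S 64, Q 20, R 38, U 31. Eliminate Q.
Round 3: T 23, S 64, R 41, U 48. Eliminate T.
Round 4: S 87, R 41, U 48. Eliminate R.
Round 5: S 90, U 86. S has a majority.

S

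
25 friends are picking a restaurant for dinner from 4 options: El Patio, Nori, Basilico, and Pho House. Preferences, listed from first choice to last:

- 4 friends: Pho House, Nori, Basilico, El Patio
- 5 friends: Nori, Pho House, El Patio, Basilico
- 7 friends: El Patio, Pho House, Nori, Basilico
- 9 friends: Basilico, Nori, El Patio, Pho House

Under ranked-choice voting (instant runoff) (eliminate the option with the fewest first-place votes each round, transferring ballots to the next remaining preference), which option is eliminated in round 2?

Round 1: El Patio 7, Nori 5, Basilico 9, Pho House 4. Eliminate Pho House.
Round 2: El Patio 7, Nori 9, Basilico 9. Eliminate El Patio.

El Patio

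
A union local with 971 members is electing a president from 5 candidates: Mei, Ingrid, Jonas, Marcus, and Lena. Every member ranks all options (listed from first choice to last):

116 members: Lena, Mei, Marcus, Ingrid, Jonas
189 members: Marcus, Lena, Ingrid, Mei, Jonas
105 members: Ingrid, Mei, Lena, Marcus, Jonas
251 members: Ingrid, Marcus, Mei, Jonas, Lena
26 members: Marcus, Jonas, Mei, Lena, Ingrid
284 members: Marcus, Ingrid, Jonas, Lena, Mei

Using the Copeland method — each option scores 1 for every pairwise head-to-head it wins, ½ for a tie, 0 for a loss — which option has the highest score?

Marcus

Mei: beats Jonas; loses to Ingrid, Marcus, and Lena → score 1.
Ingrid: beats Mei, Jonas, and Lena; loses to Marcus → score 3.
Jonas: beats Lena; loses to Mei, Ingrid, and Marcus → score 1.
Marcus: beats Mei, Ingrid, Jonas, and Lena → score 4.
Lena: beats Mei; loses to Ingrid, Jonas, and Marcus → score 1.
Marcus has the best pairwise record.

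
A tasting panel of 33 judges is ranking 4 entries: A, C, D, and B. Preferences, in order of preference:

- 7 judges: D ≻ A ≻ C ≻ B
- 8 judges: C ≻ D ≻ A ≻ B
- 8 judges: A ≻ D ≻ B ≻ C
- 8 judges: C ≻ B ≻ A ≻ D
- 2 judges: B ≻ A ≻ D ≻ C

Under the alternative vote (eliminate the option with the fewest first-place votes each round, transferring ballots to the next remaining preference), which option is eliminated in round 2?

Round 1: A 8, C 16, D 7, B 2. Eliminate B.
Round 2: A 10, C 16, D 7. Eliminate D.

D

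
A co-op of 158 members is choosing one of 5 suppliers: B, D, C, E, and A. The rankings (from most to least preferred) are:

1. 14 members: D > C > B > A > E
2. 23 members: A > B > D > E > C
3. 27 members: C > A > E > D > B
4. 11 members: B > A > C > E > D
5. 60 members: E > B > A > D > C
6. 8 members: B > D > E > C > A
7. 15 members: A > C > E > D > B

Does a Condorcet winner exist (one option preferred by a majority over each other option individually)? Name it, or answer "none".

Checking pairwise contests:
E beats B 102–56.
B beats D 102–56.
B beats C 102–56.
A beats E 90–68.
B beats A 93–65.
Every option loses at least one head-to-head, so there is no Condorcet winner.

none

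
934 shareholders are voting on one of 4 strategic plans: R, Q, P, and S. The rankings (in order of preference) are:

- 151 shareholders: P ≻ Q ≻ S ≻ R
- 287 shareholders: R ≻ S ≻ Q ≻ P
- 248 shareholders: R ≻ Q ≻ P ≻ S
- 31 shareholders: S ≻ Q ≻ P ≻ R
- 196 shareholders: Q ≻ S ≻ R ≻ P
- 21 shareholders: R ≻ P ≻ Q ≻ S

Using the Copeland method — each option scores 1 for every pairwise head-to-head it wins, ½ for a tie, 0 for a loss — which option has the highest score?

R

R: beats Q, P, and S → score 3.
Q: beats P and S; loses to R → score 2.
P: loses to R, Q, and S → score 0.
S: beats P; loses to R and Q → score 1.
R has the best pairwise record.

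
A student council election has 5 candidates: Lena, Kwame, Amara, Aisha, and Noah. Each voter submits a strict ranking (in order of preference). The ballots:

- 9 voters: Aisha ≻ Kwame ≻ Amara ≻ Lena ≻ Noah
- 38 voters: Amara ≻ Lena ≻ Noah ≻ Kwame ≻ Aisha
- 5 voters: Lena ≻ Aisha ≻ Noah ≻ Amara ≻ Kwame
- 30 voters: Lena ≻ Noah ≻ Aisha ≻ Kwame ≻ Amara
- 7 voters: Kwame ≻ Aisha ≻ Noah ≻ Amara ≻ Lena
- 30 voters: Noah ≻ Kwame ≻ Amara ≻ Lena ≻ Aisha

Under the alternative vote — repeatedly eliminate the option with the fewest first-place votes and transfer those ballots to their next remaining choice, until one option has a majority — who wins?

Noah

Round 1: Lena 35, Kwame 7, Amara 38, Aisha 9, Noah 30. Eliminate Kwame.
Round 2: Lena 35, Amara 38, Aisha 16, Noah 30. Eliminate Aisha.
Round 3: Lena 35, Amara 47, Noah 37. Eliminate Lena.
Round 4: Amara 47, Noah 72. Noah has a majority.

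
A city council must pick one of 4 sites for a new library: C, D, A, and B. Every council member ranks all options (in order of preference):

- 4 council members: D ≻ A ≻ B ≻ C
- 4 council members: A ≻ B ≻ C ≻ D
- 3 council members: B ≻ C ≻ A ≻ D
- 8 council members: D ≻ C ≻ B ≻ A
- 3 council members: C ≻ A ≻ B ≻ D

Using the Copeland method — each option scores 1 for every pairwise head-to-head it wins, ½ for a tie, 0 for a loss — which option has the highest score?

D

C: beats A; ties B; loses to D → score 1.5.
D: beats C, A, and B → score 3.
A: ties B; loses to C and D → score 0.5.
B: ties C and A; loses to D → score 1.
D has the best pairwise record.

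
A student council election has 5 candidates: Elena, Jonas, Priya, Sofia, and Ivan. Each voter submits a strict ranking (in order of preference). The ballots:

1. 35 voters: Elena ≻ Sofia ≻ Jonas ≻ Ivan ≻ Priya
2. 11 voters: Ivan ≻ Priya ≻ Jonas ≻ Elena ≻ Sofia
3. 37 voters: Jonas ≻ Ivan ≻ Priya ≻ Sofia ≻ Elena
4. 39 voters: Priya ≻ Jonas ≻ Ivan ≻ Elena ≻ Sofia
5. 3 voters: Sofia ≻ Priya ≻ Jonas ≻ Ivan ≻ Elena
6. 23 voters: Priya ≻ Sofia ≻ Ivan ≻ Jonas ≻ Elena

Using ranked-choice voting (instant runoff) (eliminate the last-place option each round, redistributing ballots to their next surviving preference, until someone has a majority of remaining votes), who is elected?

Round 1: Elena 35, Jonas 37, Priya 62, Sofia 3, Ivan 11. Eliminate Sofia.
Round 2: Elena 35, Jonas 37, Priya 65, Ivan 11. Eliminate Ivan.
Round 3: Elena 35, Jonas 37, Priya 76. Priya has a majority.

Priya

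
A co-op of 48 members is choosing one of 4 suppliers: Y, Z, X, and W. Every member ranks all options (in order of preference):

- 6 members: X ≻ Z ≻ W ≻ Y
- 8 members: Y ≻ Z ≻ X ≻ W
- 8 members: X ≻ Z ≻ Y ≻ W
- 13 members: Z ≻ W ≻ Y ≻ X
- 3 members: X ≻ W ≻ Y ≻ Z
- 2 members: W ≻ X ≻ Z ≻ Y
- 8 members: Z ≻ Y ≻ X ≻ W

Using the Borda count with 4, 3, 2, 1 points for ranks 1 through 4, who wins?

Y: 6·1 + 8·4 + 8·2 + 13·2 + 3·2 + 2·1 + 8·3 = 112
Z: 6·3 + 8·3 + 8·3 + 13·4 + 3·1 + 2·2 + 8·4 = 157
X: 6·4 + 8·2 + 8·4 + 13·1 + 3·4 + 2·3 + 8·2 = 119
W: 6·2 + 8·1 + 8·1 + 13·3 + 3·3 + 2·4 + 8·1 = 92
Z has the highest Borda score (157).

Z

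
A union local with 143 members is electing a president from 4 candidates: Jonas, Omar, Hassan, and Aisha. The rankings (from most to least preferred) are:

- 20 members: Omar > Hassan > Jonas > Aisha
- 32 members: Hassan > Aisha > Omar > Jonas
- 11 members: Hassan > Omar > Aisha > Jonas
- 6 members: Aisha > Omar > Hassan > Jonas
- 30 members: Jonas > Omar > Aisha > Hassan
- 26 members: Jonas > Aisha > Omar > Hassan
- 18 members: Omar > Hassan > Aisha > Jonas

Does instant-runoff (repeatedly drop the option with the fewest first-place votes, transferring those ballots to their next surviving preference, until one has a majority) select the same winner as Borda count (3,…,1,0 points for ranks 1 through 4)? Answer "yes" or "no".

Instant-runoff — R1 Jonas 56, Omar 38, Hassan 43, Aisha 6 (Aisha out); R2 Jonas 56, Omar 44, Hassan 43 (Hassan out); R3 Jonas 56, Omar 87 (Omar winner). Winner: Omar.
Borda — scores: Jonas 188, Omar 266, Hassan 211, Aisha 193. Winner: Omar.
The two methods agree.

yes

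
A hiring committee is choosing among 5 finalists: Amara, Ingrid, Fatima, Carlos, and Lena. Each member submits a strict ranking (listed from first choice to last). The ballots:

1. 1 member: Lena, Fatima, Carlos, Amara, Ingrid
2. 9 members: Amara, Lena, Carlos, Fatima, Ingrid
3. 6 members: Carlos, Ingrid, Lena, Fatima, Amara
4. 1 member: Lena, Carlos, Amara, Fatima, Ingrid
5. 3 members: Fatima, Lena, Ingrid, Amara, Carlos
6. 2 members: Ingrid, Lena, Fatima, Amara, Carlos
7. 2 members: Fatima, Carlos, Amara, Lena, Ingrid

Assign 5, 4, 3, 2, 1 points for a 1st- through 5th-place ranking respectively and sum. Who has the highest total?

Amara: 1·2 + 9·5 + 6·1 + 1·3 + 3·2 + 2·2 + 2·3 = 72
Ingrid: 1·1 + 9·1 + 6·4 + 1·1 + 3·3 + 2·5 + 2·1 = 56
Fatima: 1·4 + 9·2 + 6·2 + 1·2 + 3·5 + 2·3 + 2·5 = 67
Carlos: 1·3 + 9·3 + 6·5 + 1·4 + 3·1 + 2·1 + 2·4 = 77
Lena: 1·5 + 9·4 + 6·3 + 1·5 + 3·4 + 2·4 + 2·2 = 88
Lena has the highest Borda score (88).

Lena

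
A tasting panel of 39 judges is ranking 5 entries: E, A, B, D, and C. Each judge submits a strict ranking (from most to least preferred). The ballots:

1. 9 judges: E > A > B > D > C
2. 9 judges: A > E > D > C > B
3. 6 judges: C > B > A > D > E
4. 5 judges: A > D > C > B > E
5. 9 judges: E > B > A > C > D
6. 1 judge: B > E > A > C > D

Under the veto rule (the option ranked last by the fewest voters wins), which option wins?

A

Last-place votes: E 11, A 0, B 9, D 10, C 9.
A is ranked last by the fewest voters, so A wins.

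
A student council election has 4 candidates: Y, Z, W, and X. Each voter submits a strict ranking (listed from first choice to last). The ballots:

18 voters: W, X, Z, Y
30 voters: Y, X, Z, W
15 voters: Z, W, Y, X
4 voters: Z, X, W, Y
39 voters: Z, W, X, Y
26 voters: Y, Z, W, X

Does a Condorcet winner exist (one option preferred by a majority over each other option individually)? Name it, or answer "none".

Z

Z vs Y: 76–56 for Z.
Z vs W: 114–18 for Z.
Z vs X: 84–48 for Z.
Z beats every other option head-to-head.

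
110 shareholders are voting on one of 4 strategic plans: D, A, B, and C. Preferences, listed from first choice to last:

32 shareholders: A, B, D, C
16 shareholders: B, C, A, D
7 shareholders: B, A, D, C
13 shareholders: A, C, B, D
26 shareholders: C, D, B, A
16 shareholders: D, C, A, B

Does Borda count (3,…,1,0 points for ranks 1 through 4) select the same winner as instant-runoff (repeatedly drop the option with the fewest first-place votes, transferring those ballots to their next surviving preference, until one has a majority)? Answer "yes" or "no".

no

Borda — scores: D 139, A 181, B 172, C 168. Winner: A.
Instant-runoff — R1 D 16, A 45, B 23, C 26 (D out); R2 A 45, B 23, C 42 (B out); R3 A 52, C 58 (C winner). Winner: C.
The two methods disagree.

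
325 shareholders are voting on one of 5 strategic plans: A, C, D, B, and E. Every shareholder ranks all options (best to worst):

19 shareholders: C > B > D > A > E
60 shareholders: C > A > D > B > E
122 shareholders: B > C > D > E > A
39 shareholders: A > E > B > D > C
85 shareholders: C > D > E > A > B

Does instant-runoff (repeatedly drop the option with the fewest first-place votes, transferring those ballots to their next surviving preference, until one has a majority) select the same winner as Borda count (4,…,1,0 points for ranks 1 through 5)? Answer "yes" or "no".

yes

Instant-runoff — R1 A 39, C 164, D 0, B 122, E 0 (C winner). Winner: C.
Borda — scores: A 440, C 1022, D 696, B 683, E 409. Winner: C.
The two methods agree.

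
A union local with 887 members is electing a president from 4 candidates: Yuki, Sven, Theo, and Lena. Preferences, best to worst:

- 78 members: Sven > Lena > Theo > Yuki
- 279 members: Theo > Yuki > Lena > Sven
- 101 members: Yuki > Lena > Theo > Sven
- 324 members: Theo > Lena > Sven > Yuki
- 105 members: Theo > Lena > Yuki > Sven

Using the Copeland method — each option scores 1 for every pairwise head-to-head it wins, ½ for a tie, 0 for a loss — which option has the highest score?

Theo

Yuki: beats Sven; loses to Theo and Lena → score 1.
Sven: loses to Yuki, Theo, and Lena → score 0.
Theo: beats Yuki, Sven, and Lena → score 3.
Lena: beats Yuki and Sven; loses to Theo → score 2.
Theo has the best pairwise record.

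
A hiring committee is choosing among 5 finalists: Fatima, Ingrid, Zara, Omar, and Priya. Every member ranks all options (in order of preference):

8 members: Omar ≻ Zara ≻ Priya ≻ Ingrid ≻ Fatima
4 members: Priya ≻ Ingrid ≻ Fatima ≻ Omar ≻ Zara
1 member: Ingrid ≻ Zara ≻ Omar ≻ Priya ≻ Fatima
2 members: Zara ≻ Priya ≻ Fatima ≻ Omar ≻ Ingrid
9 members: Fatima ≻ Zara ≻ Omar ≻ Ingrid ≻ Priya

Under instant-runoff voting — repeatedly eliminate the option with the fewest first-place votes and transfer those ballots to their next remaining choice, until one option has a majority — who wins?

Fatima

Round 1: Fatima 9, Ingrid 1, Zara 2, Omar 8, Priya 4. Eliminate Ingrid.
Round 2: Fatima 9, Zara 3, Omar 8, Priya 4. Eliminate Zara.
Round 3: Fatima 9, Omar 9, Priya 6. Eliminate Priya.
Round 4: Fatima 15, Omar 9. Fatima has a majority.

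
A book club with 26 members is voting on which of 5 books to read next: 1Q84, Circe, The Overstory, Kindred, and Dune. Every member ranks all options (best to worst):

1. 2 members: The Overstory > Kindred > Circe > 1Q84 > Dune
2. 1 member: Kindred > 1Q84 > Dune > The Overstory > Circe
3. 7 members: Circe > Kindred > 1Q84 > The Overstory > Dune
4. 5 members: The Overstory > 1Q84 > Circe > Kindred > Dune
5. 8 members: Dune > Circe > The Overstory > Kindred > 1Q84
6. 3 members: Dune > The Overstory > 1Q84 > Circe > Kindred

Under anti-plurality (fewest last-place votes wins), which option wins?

The Overstory

Last-place votes: 1Q84 8, Circe 1, The Overstory 0, Kindred 3, Dune 14.
The Overstory is ranked last by the fewest voters, so The Overstory wins.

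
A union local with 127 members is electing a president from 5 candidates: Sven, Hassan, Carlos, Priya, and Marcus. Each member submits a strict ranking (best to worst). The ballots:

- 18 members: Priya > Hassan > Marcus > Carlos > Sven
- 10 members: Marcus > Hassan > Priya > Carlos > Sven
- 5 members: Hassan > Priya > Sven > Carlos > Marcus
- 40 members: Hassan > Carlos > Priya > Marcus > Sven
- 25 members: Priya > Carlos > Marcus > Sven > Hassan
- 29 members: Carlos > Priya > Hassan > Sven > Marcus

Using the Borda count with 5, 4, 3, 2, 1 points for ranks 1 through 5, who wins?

Sven: 18·1 + 10·1 + 5·3 + 40·1 + 25·2 + 29·2 = 191
Hassan: 18·4 + 10·4 + 5·5 + 40·5 + 25·1 + 29·3 = 449
Carlos: 18·2 + 10·2 + 5·2 + 40·4 + 25·4 + 29·5 = 471
Priya: 18·5 + 10·3 + 5·4 + 40·3 + 25·5 + 29·4 = 501
Marcus: 18·3 + 10·5 + 5·1 + 40·2 + 25·3 + 29·1 = 293
Priya has the highest Borda score (501).

Priya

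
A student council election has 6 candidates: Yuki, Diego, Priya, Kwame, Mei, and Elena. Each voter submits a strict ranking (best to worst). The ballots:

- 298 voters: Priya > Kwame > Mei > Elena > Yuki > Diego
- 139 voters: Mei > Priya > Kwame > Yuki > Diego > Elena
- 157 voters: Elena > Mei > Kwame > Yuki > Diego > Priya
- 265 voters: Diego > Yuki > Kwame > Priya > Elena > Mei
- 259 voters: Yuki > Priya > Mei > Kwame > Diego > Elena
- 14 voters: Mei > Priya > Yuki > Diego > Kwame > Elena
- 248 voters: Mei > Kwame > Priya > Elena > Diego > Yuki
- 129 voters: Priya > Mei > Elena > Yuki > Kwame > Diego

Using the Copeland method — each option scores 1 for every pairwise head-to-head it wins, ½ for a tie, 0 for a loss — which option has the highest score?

Priya

Yuki: beats Diego; loses to Priya, Kwame, Mei, and Elena → score 1.
Diego: loses to Yuki, Priya, Kwame, Mei, and Elena → score 0.
Priya: beats Yuki, Diego, Kwame, Mei, and Elena → score 5.
Kwame: beats Yuki, Diego, and Elena; loses to Priya and Mei → score 3.
Mei: beats Yuki, Diego, Kwame, and Elena; loses to Priya → score 4.
Elena: beats Yuki and Diego; loses to Priya, Kwame, and Mei → score 2.
Priya has the best pairwise record.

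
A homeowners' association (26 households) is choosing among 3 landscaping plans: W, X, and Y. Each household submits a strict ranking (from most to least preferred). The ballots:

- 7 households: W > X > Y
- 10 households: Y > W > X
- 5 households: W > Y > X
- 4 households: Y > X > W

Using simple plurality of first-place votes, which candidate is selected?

Y

First-place votes: W 12, X 0, Y 14.
Y has the most first-place votes.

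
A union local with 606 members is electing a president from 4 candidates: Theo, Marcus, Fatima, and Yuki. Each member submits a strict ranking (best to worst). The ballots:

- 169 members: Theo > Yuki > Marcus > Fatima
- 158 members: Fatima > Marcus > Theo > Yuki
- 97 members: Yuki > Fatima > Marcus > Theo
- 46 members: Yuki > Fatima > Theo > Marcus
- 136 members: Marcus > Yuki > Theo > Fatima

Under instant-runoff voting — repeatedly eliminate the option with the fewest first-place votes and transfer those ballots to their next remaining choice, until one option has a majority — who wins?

Theo

Round 1: Theo 169, Marcus 136, Fatima 158, Yuki 143. Eliminate Marcus.
Round 2: Theo 169, Fatima 158, Yuki 279. Eliminate Fatima.
Round 3: Theo 327, Yuki 279. Theo has a majority.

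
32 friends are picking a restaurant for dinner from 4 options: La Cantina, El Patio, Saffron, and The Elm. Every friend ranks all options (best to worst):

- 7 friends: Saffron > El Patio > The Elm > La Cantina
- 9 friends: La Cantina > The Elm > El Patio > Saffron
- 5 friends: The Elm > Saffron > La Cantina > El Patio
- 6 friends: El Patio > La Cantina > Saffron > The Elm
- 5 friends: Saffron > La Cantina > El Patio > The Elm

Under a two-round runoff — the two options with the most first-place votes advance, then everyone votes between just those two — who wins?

Saffron

Round 1 first-place votes: La Cantina 9, El Patio 6, Saffron 12, The Elm 5.
Saffron and La Cantina advance.
Runoff: Saffron is preferred to La Cantina by 17 voters; La Cantina by 15.
Saffron wins the runoff.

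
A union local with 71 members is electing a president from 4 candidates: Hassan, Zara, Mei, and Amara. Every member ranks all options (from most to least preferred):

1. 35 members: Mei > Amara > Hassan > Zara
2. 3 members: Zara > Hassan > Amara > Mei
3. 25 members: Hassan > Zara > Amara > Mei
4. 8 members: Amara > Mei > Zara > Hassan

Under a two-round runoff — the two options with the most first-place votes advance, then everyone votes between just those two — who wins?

Mei

Round 1 first-place votes: Hassan 25, Zara 3, Mei 35, Amara 8.
Mei and Hassan advance.
Runoff: Mei is preferred to Hassan by 43 voters; Hassan by 28.
Mei wins the runoff.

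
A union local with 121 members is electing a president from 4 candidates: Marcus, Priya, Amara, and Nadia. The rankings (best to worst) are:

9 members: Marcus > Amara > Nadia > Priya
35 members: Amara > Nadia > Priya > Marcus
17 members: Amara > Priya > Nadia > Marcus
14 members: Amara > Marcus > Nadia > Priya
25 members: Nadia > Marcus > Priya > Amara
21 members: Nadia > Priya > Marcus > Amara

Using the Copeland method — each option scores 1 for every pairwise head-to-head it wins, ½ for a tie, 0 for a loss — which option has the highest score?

Amara

Marcus: loses to Priya, Amara, and Nadia → score 0.
Priya: beats Marcus; loses to Amara and Nadia → score 1.
Amara: beats Marcus, Priya, and Nadia → score 3.
Nadia: beats Marcus and Priya; loses to Amara → score 2.
Amara has the best pairwise record.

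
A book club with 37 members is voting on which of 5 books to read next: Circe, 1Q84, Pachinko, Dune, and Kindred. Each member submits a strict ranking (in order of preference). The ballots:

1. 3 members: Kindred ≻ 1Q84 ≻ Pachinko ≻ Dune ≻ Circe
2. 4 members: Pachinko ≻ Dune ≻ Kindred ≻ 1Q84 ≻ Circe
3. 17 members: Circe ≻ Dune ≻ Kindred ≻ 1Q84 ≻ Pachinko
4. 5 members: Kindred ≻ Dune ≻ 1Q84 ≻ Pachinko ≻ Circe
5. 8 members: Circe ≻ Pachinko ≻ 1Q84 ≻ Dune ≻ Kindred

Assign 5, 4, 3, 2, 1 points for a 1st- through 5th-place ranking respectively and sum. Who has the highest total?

Circe: 3·1 + 4·1 + 17·5 + 5·1 + 8·5 = 137
1Q84: 3·4 + 4·2 + 17·2 + 5·3 + 8·3 = 93
Pachinko: 3·3 + 4·5 + 17·1 + 5·2 + 8·4 = 88
Dune: 3·2 + 4·4 + 17·4 + 5·4 + 8·2 = 126
Kindred: 3·5 + 4·3 + 17·3 + 5·5 + 8·1 = 111
Circe has the highest Borda score (137).

Circe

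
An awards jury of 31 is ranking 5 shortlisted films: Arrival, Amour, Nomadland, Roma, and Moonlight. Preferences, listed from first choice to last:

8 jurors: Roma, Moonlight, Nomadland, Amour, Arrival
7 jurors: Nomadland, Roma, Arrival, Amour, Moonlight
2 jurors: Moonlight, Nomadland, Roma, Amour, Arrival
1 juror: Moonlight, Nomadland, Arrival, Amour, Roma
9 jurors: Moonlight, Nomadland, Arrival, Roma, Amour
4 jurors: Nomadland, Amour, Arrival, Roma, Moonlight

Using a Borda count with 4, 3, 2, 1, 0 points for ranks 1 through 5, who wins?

Arrival: 8·0 + 7·2 + 2·0 + 1·2 + 9·2 + 4·2 = 42
Amour: 8·1 + 7·1 + 2·1 + 1·1 + 9·0 + 4·3 = 30
Nomadland: 8·2 + 7·4 + 2·3 + 1·3 + 9·3 + 4·4 = 96
Roma: 8·4 + 7·3 + 2·2 + 1·0 + 9·1 + 4·1 = 70
Moonlight: 8·3 + 7·0 + 2·4 + 1·4 + 9·4 + 4·0 = 72
Nomadland has the highest Borda score (96).

Nomadland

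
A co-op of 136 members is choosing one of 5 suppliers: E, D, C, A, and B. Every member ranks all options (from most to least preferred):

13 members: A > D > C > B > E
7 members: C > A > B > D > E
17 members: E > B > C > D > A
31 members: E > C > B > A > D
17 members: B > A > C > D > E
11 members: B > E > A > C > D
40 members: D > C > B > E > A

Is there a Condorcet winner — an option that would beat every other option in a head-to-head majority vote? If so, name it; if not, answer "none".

C vs E: 77–59 for C.
C vs D: 83–53 for C.
C vs A: 95–41 for C.
C vs B: 91–45 for C.
C beats every other option head-to-head.

C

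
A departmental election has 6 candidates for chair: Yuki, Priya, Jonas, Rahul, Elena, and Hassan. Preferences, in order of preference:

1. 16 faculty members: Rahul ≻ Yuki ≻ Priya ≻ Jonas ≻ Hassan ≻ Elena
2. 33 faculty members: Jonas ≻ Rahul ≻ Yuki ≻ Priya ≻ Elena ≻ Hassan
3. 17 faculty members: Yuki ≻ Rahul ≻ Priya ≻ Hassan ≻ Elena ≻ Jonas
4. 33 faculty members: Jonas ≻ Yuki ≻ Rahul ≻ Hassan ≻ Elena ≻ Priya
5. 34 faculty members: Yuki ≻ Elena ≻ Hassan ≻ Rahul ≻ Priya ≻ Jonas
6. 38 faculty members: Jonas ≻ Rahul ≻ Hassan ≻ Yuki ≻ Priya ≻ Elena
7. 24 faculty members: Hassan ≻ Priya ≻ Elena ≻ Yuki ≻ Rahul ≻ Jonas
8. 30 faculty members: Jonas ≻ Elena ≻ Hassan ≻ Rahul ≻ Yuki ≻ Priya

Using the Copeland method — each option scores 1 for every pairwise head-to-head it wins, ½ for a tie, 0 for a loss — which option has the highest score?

Jonas

Yuki: beats Priya, Elena, and Hassan; loses to Jonas and Rahul → score 3.
Priya: beats Elena; loses to Yuki, Jonas, Rahul, and Hassan → score 1.
Jonas: beats Yuki, Priya, Rahul, Elena, and Hassan → score 5.
Rahul: beats Yuki, Priya, Elena, and Hassan; loses to Jonas → score 4.
Elena: loses to Yuki, Priya, Jonas, Rahul, and Hassan → score 0.
Hassan: beats Priya and Elena; loses to Yuki, Jonas, and Rahul → score 2.
Jonas has the best pairwise record.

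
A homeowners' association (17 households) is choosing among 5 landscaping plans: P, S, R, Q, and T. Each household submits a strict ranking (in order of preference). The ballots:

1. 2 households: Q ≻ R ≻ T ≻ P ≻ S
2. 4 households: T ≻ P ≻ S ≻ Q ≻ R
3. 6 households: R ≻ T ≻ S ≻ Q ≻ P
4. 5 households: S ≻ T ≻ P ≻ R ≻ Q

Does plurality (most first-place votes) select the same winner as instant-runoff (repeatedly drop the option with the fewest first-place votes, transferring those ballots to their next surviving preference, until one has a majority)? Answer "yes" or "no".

no

Plurality — first-place votes: P 0, S 5, R 6, Q 2, T 4. Winner: R.
Instant-runoff — R1 P 0, S 5, R 6, Q 2, T 4 (P out); R2 S 5, R 6, Q 2, T 4 (Q out); R3 S 5, R 8, T 4 (T out); R4 S 9, R 8 (S winner). Winner: S.
The two methods disagree.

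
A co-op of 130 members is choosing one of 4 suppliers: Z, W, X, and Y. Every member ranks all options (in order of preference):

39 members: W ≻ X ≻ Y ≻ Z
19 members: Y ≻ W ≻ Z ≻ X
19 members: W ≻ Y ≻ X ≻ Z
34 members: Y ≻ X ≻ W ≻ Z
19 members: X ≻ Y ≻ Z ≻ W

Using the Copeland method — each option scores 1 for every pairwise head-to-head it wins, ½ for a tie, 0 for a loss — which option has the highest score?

Y

Z: loses to W, X, and Y → score 0.
W: beats Z and X; loses to Y → score 2.
X: beats Z; loses to W and Y → score 1.
Y: beats Z, W, and X → score 3.
Y has the best pairwise record.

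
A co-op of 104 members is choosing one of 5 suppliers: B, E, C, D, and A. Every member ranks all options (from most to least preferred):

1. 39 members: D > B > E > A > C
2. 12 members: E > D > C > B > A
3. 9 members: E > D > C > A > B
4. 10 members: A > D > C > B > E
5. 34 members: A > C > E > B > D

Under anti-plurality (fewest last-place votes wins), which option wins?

B

Last-place votes: B 9, E 10, C 39, D 34, A 12.
B is ranked last by the fewest voters, so B wins.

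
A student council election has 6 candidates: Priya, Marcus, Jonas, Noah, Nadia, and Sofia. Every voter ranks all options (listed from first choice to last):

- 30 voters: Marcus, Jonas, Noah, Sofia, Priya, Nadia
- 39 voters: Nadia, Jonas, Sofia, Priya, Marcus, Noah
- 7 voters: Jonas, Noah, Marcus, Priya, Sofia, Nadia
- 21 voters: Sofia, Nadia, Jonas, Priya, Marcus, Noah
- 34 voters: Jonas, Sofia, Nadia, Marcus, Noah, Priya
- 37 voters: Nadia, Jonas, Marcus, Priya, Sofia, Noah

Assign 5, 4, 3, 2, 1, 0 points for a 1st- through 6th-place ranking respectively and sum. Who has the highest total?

Priya: 30·1 + 39·2 + 7·2 + 21·2 + 34·0 + 37·2 = 238
Marcus: 30·5 + 39·1 + 7·3 + 21·1 + 34·2 + 37·3 = 410
Jonas: 30·4 + 39·4 + 7·5 + 21·3 + 34·5 + 37·4 = 692
Noah: 30·3 + 39·0 + 7·4 + 21·0 + 34·1 + 37·0 = 152
Nadia: 30·0 + 39·5 + 7·0 + 21·4 + 34·3 + 37·5 = 566
Sofia: 30·2 + 39·3 + 7·1 + 21·5 + 34·4 + 37·1 = 462
Jonas has the highest Borda score (692).

Jonas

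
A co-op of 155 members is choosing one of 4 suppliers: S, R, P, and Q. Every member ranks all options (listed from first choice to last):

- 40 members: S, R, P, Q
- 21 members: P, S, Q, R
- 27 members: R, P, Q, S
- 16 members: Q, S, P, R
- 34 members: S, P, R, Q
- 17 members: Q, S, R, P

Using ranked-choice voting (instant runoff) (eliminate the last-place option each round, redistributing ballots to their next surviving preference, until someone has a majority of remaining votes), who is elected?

S

Round 1: S 74, R 27, P 21, Q 33. Eliminate P.
Round 2: S 95, R 27, Q 33. S has a majority.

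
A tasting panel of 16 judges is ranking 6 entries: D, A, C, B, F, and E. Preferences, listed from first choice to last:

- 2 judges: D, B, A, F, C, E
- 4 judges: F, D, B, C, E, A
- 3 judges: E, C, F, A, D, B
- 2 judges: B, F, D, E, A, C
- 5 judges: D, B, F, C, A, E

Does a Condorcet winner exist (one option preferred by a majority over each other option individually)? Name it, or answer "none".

Checking pairwise contests:
F beats D 9–7.
D beats A 13–3.
D beats C 13–3.
D beats B 14–2.
B beats F 9–7.
D beats E 13–3.
Every option loses at least one head-to-head, so there is no Condorcet winner.

none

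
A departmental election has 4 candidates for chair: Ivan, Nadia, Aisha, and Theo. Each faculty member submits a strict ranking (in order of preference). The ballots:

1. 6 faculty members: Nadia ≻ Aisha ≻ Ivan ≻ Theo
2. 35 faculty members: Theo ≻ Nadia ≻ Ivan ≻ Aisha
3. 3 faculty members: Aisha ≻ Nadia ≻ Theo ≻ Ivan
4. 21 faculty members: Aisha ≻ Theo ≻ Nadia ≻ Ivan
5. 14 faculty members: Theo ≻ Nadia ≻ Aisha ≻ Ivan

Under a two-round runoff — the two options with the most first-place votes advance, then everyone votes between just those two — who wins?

Theo

Round 1 first-place votes: Ivan 0, Nadia 6, Aisha 24, Theo 49.
Theo and Aisha advance.
Runoff: Theo is preferred to Aisha by 49 voters; Aisha by 30.
Theo wins the runoff.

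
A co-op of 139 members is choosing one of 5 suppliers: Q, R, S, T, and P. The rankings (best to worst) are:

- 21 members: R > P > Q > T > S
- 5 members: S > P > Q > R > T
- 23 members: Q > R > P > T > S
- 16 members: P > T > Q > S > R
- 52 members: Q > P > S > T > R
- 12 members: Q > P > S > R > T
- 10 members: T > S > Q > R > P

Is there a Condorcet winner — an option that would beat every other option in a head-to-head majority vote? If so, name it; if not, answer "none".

Q

Q vs R: 118–21 for Q.
Q vs S: 124–15 for Q.
Q vs T: 113–26 for Q.
Q vs P: 97–42 for Q.
Q beats every other option head-to-head.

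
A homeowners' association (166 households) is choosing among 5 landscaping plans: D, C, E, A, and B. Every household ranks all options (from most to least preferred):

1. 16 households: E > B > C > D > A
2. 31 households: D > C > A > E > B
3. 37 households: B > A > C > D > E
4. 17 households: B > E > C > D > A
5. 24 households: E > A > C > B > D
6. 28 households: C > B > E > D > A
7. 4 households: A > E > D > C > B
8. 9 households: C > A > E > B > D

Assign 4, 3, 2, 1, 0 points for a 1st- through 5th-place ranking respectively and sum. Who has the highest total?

D: 16·1 + 31·4 + 37·1 + 17·1 + 24·0 + 28·1 + 4·2 + 9·0 = 230
C: 16·2 + 31·3 + 37·2 + 17·2 + 24·2 + 28·4 + 4·1 + 9·4 = 433
E: 16·4 + 31·1 + 37·0 + 17·3 + 24·4 + 28·2 + 4·3 + 9·2 = 328
A: 16·0 + 31·2 + 37·3 + 17·0 + 24·3 + 28·0 + 4·4 + 9·3 = 288
B: 16·3 + 31·0 + 37·4 + 17·4 + 24·1 + 28·3 + 4·0 + 9·1 = 381
C has the highest Borda score (433).

C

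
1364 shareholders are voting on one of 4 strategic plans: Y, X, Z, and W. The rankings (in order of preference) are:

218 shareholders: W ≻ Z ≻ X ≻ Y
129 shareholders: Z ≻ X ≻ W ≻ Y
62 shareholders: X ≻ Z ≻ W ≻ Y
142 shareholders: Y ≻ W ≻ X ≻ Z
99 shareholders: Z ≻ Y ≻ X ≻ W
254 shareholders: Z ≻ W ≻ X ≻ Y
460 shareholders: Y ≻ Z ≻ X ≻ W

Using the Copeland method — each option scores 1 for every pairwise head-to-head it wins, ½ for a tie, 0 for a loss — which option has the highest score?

Z

Y: beats X and W; loses to Z → score 2.
X: beats W; loses to Y and Z → score 1.
Z: beats Y, X, and W → score 3.
W: loses to Y, X, and Z → score 0.
Z has the best pairwise record.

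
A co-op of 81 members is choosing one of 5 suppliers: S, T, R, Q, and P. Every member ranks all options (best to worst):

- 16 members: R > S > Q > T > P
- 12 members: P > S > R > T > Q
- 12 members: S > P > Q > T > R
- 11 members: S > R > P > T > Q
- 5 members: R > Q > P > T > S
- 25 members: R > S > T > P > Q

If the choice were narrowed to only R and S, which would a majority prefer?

Voters preferring R to S: 46; preferring S to R: 35.
R wins the head-to-head.

R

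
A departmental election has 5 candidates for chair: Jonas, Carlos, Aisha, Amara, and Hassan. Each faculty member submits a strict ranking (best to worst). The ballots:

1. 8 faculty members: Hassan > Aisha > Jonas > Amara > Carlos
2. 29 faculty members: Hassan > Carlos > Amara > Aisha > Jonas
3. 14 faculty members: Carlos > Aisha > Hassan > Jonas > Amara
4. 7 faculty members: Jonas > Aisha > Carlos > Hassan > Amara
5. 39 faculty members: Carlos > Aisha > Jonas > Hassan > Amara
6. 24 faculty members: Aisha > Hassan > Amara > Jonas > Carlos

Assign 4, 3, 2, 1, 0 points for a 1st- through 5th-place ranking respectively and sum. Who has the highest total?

Aisha

Jonas: 8·2 + 29·0 + 14·1 + 7·4 + 39·2 + 24·1 = 160
Carlos: 8·0 + 29·3 + 14·4 + 7·2 + 39·4 + 24·0 = 313
Aisha: 8·3 + 29·1 + 14·3 + 7·3 + 39·3 + 24·4 = 329
Amara: 8·1 + 29·2 + 14·0 + 7·0 + 39·0 + 24·2 = 114
Hassan: 8·4 + 29·4 + 14·2 + 7·1 + 39·1 + 24·3 = 294
Aisha has the highest Borda score (329).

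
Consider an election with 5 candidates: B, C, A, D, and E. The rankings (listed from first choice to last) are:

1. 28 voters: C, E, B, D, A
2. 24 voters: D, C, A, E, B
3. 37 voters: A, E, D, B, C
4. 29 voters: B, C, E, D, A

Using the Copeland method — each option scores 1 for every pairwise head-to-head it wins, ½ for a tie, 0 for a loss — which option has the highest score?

B: beats C; loses to A, D, and E → score 1.
C: beats A and E; loses to B and D → score 2.
A: beats B and E; loses to C and D → score 2.
D: beats B, C, and A; loses to E → score 3.
E: beats B and D; loses to C and A → score 2.
D has the best pairwise record.

D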